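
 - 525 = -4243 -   -  3718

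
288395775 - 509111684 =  - 220715909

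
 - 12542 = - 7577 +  - 4965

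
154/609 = 22/87  =  0.25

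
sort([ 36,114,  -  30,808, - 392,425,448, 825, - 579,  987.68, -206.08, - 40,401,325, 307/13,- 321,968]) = [-579, -392, - 321, - 206.08, - 40, - 30, 307/13, 36,114,  325,401,425,448,808,825,968 , 987.68] 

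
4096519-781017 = 3315502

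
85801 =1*85801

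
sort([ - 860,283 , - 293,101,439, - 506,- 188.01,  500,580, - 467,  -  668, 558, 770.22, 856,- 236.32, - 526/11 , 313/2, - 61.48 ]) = [ - 860, - 668 ,- 506, - 467, - 293, - 236.32  , - 188.01 , - 61.48, - 526/11,101,  313/2, 283, 439, 500, 558, 580,770.22, 856 ]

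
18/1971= 2/219= 0.01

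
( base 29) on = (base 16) 2CF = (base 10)719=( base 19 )1ig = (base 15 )32E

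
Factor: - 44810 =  - 2^1*5^1*4481^1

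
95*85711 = 8142545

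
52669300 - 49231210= 3438090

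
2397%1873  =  524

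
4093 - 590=3503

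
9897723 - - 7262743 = 17160466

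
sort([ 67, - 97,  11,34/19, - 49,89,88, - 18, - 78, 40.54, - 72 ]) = [ - 97, - 78, - 72, - 49,-18,34/19,11  ,  40.54, 67,88, 89 ]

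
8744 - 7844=900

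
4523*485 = 2193655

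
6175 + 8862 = 15037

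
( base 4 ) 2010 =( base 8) 204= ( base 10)132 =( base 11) 110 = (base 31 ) 48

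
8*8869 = 70952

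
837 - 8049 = - 7212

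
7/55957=7/55957 = 0.00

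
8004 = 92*87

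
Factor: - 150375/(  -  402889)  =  3^1*5^3 * 101^( - 1)*401^1*3989^( - 1)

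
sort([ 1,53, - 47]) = [ - 47,1,53]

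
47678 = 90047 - 42369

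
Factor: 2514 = 2^1*3^1*419^1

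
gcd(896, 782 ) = 2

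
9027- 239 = 8788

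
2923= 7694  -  4771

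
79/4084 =79/4084 = 0.02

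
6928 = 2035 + 4893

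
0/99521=0 = 0.00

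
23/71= 23/71= 0.32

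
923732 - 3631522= - 2707790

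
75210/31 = 2426 + 4/31 = 2426.13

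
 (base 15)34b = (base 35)LB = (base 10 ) 746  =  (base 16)2ea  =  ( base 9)1018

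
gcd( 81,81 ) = 81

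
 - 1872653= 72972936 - 74845589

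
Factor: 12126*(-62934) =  - 763137684   =  -  2^2*3^2*17^1*43^1*47^1*617^1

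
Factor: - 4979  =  - 13^1*383^1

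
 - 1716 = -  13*132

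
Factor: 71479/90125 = 5^( - 3 )*7^ ( - 1 )*103^( - 1 ) *71479^1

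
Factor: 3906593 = 43^1*47^1 *1933^1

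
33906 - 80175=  - 46269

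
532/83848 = 133/20962 = 0.01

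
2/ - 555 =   -  2/555 = - 0.00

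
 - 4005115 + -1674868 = -5679983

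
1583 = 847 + 736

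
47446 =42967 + 4479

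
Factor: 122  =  2^1 *61^1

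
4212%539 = 439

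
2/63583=2/63583 = 0.00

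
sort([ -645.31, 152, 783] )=[-645.31,152,783 ]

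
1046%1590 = 1046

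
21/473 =21/473 = 0.04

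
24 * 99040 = 2376960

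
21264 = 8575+12689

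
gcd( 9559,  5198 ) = 1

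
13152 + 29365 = 42517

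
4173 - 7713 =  - 3540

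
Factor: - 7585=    - 5^1*37^1*41^1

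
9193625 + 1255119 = 10448744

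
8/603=8/603 = 0.01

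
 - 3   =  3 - 6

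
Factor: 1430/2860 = 1/2 = 2^( - 1)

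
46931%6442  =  1837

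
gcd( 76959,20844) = 9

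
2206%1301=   905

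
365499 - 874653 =  -  509154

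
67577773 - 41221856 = 26355917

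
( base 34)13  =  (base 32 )15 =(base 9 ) 41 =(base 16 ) 25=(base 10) 37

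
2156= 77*28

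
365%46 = 43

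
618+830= 1448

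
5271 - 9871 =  - 4600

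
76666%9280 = 2426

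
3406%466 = 144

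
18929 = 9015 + 9914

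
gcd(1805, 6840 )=95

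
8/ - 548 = - 2/137 = - 0.01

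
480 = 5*96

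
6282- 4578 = 1704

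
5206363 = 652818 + 4553545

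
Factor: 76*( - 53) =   -  2^2*19^1*53^1 = - 4028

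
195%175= 20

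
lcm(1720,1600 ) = 68800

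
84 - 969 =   -  885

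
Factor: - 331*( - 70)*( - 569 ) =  - 2^1* 5^1*7^1 * 331^1*569^1 = -13183730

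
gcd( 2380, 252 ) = 28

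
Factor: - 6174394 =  - 2^1 *31^1*53^1*1879^1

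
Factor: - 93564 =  - 2^2*3^2*23^1*113^1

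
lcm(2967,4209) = 180987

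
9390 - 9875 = -485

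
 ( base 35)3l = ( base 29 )4A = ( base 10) 126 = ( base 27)4i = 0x7E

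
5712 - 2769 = 2943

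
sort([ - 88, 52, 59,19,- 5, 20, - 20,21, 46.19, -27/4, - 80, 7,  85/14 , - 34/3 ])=[ - 88, -80, - 20,-34/3, - 27/4, - 5, 85/14,7, 19, 20, 21, 46.19, 52, 59] 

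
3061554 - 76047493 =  - 72985939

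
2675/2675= 1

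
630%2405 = 630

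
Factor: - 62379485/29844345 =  - 3^ (  -  1 )*7^1*19^( - 1 )*104717^(-1 )*1782271^1 = - 12475897/5968869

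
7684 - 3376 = 4308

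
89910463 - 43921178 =45989285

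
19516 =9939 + 9577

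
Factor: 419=419^1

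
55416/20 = 13854/5 =2770.80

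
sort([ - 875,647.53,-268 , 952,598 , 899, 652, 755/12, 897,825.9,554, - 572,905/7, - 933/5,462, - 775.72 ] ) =[ - 875, - 775.72 ,-572, - 268, - 933/5, 755/12,905/7,462, 554, 598,647.53,652,825.9,897, 899, 952]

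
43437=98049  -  54612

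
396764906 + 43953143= 440718049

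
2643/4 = 2643/4 = 660.75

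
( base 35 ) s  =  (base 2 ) 11100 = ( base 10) 28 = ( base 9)31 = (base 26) 12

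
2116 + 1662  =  3778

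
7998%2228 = 1314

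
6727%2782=1163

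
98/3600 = 49/1800 =0.03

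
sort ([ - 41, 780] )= [ - 41,780] 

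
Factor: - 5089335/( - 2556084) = 1696445/852028 = 2^(-2 )*5^1* 53^( - 1 ) * 4019^(-1 )*339289^1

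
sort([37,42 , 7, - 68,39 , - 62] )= [ - 68 ,  -  62, 7,37,39,42 ] 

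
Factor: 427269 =3^1 * 73^1*1951^1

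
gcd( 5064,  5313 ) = 3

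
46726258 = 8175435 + 38550823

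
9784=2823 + 6961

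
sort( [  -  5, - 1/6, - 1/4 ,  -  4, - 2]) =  [ - 5, - 4 , - 2, - 1/4, - 1/6 ] 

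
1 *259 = 259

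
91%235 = 91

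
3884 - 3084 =800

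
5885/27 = 217 + 26/27 =217.96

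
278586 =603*462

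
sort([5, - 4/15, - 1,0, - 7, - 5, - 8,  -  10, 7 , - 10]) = [ - 10, - 10, - 8, - 7, - 5, - 1, - 4/15,  0,5, 7 ]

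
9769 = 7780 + 1989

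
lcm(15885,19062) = 95310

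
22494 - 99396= -76902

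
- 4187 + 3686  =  -501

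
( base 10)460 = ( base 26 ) hi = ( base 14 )24c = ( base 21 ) 10J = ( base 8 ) 714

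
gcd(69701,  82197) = 1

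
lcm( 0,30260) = 0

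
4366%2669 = 1697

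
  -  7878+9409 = 1531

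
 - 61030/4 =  - 30515/2 = - 15257.50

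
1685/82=1685/82 = 20.55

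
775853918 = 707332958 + 68520960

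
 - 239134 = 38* (  -  6293) 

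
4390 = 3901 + 489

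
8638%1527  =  1003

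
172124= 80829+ 91295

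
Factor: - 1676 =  - 2^2*419^1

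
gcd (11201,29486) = 23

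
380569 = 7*54367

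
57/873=19/291 = 0.07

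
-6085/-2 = 3042 + 1/2 = 3042.50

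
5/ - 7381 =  - 1 + 7376/7381 =- 0.00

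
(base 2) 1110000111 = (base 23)1g6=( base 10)903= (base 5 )12103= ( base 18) 2e3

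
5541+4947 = 10488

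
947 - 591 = 356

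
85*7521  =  639285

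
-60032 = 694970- 755002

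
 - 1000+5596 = 4596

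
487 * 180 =87660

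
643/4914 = 643/4914= 0.13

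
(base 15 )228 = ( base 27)I2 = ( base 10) 488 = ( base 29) GO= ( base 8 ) 750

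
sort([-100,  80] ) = [ - 100 , 80 ] 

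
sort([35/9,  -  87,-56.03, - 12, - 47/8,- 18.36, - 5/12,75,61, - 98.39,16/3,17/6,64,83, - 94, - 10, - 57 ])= [ - 98.39, - 94, - 87, - 57, - 56.03, - 18.36, - 12, - 10, - 47/8,  -  5/12,  17/6, 35/9,16/3 , 61,64 , 75,83] 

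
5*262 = 1310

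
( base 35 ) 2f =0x55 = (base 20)45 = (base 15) 5a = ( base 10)85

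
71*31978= 2270438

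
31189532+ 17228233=48417765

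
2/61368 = 1/30684 =0.00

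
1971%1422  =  549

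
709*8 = 5672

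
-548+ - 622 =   -  1170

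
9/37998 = 1/4222  =  0.00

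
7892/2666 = 2 + 1280/1333  =  2.96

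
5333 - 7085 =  - 1752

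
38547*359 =13838373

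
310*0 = 0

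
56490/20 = 5649/2 = 2824.50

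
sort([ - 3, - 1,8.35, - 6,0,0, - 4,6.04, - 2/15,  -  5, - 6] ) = [ - 6 , - 6, - 5, - 4,  -  3, - 1, - 2/15,0,0, 6.04,8.35 ] 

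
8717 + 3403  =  12120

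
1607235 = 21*76535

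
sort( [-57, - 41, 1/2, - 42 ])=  [ - 57, - 42, - 41, 1/2]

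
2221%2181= 40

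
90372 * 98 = 8856456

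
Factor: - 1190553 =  - 3^1 * 7^3*13^1*89^1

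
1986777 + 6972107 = 8958884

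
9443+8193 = 17636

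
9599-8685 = 914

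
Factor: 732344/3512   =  91543/439 = 31^1*439^( - 1 )*2953^1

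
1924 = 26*74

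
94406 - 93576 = 830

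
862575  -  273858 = 588717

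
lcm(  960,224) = 6720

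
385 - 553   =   - 168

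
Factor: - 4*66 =-264= -2^3*3^1*11^1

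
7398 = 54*137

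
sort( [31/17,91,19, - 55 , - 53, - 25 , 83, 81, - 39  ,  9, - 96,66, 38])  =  [ - 96, - 55,-53,- 39,-25,31/17,9,19,  38,66,81, 83,  91]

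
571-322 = 249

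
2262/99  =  754/33 = 22.85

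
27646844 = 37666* 734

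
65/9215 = 13/1843 = 0.01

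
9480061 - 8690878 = 789183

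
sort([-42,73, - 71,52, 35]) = [ - 71, - 42, 35 , 52,73] 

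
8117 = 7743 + 374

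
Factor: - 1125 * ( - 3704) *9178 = 2^4*3^2*5^3*13^1*353^1*463^1 = 38244726000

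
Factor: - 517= - 11^1*47^1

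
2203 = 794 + 1409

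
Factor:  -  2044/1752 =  - 2^ (-1)*3^(-1)  *  7^1 = - 7/6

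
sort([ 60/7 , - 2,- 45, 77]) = [-45,-2,60/7, 77]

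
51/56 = 51/56   =  0.91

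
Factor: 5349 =3^1* 1783^1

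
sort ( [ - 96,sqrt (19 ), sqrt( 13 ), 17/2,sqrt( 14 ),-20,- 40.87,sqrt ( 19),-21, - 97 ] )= [-97,-96,  -  40.87, - 21,  -  20,  sqrt ( 13),sqrt( 14 ),sqrt( 19 ), sqrt(19),17/2 ]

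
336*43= 14448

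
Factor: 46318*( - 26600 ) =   -  2^4 * 5^2 * 7^1 *19^1*23159^1 = -1232058800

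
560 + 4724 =5284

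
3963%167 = 122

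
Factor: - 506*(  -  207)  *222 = 23252724 = 2^2*3^3* 11^1*23^2*37^1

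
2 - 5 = - 3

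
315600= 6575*48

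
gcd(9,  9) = 9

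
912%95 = 57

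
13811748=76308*181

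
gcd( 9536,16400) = 16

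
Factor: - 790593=  -  3^1*31^1*8501^1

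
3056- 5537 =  - 2481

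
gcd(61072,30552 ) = 8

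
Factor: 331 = 331^1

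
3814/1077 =3 + 583/1077 = 3.54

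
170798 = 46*3713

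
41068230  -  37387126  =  3681104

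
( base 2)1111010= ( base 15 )82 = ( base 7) 233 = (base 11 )101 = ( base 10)122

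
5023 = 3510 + 1513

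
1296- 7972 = - 6676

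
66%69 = 66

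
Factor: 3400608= 2^5 * 3^1*35423^1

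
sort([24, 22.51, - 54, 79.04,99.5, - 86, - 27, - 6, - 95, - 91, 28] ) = [ - 95,-91, - 86, - 54, - 27, - 6, 22.51, 24, 28, 79.04,99.5 ]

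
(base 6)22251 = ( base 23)5km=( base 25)502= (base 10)3127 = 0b110000110111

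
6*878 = 5268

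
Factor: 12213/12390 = 69/70 = 2^(-1)*3^1*5^(-1)*7^( - 1)*23^1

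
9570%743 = 654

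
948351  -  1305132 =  - 356781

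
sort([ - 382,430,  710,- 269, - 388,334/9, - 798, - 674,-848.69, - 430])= [ - 848.69, - 798, - 674, - 430, - 388, - 382,  -  269, 334/9, 430,710]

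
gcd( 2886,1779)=3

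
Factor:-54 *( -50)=2700 = 2^2*3^3*5^2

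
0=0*38015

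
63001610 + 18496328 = 81497938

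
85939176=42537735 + 43401441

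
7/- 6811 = -1 +972/973 =- 0.00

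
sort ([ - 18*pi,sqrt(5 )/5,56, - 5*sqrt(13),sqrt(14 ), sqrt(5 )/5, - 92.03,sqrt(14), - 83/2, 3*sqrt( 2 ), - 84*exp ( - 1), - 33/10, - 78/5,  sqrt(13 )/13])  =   [ - 92.03, - 18*pi, - 83/2  , - 84*exp( - 1 ) , - 5 * sqrt( 13), - 78/5, - 33/10, sqrt(13 ) /13, sqrt(5)/5, sqrt(5)/5,  sqrt(14), sqrt(14),3*sqrt(2 ), 56 ]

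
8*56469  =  451752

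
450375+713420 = 1163795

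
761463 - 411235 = 350228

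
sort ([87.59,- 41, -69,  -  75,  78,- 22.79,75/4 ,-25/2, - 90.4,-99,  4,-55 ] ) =[ - 99, - 90.4, - 75,  -  69,-55, - 41,  -  22.79  , - 25/2,  4, 75/4,78,87.59 ] 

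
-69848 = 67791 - 137639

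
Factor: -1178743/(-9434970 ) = 2^(- 1 ) * 3^( -2 ) * 5^( - 1 ) * 79^( - 1)*1327^( - 1) * 1178743^1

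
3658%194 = 166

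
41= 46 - 5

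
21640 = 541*40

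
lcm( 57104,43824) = 1884432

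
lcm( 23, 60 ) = 1380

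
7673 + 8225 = 15898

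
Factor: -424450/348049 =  -50/41 = - 2^1* 5^2*41^(-1 ) 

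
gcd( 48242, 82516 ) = 2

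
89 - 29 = 60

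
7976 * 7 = 55832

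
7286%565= 506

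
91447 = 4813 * 19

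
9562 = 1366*7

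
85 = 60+25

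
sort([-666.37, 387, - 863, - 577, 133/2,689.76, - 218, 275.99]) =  [ - 863, - 666.37, - 577,-218,133/2,275.99,387, 689.76]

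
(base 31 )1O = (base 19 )2h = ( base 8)67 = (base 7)106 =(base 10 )55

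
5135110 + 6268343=11403453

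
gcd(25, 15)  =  5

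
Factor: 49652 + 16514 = 2^1*33083^1 = 66166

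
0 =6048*0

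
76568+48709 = 125277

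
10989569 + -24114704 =-13125135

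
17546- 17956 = - 410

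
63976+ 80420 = 144396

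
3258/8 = 407 + 1/4  =  407.25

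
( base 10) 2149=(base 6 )13541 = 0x865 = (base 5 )32044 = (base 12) 12B1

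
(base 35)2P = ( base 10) 95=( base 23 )43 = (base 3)10112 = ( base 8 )137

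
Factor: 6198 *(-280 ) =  -1735440 =- 2^4 * 3^1 * 5^1 * 7^1*1033^1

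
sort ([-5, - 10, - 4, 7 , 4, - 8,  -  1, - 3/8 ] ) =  [-10, - 8, - 5, - 4, - 1,  -  3/8,4,7]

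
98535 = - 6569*( - 15 )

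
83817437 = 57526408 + 26291029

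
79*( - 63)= - 4977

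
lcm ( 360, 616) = 27720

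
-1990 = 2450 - 4440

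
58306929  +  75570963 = 133877892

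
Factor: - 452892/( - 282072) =2^( - 1)*7^(-1 )*11^1*23^(-1)*47^1 = 517/322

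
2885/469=6 + 71/469 = 6.15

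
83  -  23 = 60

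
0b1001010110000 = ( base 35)3vo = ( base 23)910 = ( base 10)4784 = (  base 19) d4f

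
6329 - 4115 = 2214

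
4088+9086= 13174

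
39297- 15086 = 24211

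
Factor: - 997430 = -2^1*5^1  *  7^1*14249^1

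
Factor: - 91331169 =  - 3^1*101^1 *301423^1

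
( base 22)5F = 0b1111101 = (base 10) 125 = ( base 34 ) 3N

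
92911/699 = 132 + 643/699= 132.92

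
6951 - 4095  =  2856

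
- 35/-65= 7/13 = 0.54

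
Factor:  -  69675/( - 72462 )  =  2^( - 1 )*5^2 * 13^( - 1) = 25/26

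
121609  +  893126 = 1014735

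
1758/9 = 195 + 1/3 =195.33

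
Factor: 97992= 2^3 * 3^2*1361^1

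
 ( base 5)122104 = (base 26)6N0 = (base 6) 33314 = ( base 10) 4654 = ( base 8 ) 11056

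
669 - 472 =197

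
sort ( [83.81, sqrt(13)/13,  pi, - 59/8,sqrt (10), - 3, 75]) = [ - 59/8, - 3, sqrt(13) /13,pi,  sqrt(10),75, 83.81 ]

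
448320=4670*96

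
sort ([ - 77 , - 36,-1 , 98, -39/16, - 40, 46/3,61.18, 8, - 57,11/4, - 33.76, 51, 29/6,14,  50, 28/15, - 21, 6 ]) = [ -77, - 57, - 40, - 36, - 33.76,-21, - 39/16, - 1 , 28/15,11/4 , 29/6 , 6,8,14,46/3,50  ,  51,61.18 , 98 ]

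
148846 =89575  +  59271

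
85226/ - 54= - 1579+20/27=- 1578.26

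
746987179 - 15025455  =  731961724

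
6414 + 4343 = 10757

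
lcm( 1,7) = 7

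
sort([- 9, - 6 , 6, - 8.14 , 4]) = [-9, - 8.14, - 6, 4 , 6] 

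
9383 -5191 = 4192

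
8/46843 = 8/46843 = 0.00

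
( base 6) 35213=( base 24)8I9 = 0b1001110111001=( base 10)5049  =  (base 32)4TP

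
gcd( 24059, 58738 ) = 1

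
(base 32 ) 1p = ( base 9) 63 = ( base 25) 27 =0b111001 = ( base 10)57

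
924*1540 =1422960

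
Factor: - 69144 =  - 2^3*3^1*43^1*67^1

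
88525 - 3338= 85187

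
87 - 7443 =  - 7356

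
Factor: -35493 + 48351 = 2^1* 3^1 * 2143^1 = 12858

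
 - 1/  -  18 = 1/18 = 0.06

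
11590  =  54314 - 42724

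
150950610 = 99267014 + 51683596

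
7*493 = 3451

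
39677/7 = 5668 +1/7 = 5668.14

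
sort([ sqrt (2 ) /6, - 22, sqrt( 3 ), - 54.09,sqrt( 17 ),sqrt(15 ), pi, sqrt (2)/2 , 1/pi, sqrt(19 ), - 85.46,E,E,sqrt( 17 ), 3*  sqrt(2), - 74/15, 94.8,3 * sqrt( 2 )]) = [-85.46,  -  54.09,- 22, - 74/15,  sqrt(2)/6,  1/pi,sqrt( 2)/2, sqrt( 3 ),E,E,  pi,sqrt( 15 ),sqrt(17 ),sqrt( 17 ),3*sqrt( 2),3*sqrt ( 2), sqrt(19) , 94.8]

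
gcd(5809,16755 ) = 1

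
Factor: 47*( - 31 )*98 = -2^1*7^2*31^1* 47^1 = -  142786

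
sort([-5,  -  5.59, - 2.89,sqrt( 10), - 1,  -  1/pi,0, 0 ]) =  [ - 5.59 ,-5, - 2.89,-1, -1/pi, 0, 0, sqrt( 10)]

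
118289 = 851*139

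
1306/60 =21 + 23/30=21.77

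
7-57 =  - 50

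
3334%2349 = 985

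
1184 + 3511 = 4695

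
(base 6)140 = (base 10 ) 60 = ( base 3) 2020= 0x3C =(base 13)48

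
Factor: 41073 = 3^1 * 13691^1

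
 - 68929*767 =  - 52868543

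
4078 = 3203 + 875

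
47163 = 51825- 4662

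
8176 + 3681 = 11857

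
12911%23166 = 12911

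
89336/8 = 11167 = 11167.00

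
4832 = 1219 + 3613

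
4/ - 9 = - 1 + 5/9 =- 0.44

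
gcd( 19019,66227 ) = 7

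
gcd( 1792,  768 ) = 256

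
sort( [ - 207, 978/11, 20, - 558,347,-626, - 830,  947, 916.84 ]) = [  -  830,-626, - 558, - 207, 20, 978/11, 347,  916.84, 947]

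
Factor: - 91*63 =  - 3^2*7^2*13^1 = - 5733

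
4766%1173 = 74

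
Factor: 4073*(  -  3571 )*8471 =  - 123208009693 = - 43^1*197^1*3571^1 * 4073^1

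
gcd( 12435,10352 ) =1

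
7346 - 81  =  7265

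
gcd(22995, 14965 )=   365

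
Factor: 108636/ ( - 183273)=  - 2^2*11^1*823^1*61091^( - 1 ) = - 36212/61091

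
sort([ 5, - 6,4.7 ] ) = [-6,4.7,5 ]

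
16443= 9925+6518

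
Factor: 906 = 2^1*3^1*151^1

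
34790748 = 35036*993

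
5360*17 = 91120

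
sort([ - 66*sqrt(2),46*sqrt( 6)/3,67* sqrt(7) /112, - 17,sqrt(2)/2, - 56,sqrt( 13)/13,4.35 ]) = [ - 66 * sqrt( 2), - 56, - 17,sqrt(13)/13, sqrt(2)/2,67 * sqrt (7)/112,4.35,46*sqrt( 6)/3]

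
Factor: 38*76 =2888   =  2^3 * 19^2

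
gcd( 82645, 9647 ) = 1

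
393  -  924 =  - 531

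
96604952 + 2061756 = 98666708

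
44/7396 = 11/1849 = 0.01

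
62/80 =31/40 = 0.78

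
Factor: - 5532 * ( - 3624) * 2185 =2^5 * 3^2*5^1 * 19^1*23^1*151^1*461^1 = 43804810080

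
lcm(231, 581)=19173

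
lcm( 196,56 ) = 392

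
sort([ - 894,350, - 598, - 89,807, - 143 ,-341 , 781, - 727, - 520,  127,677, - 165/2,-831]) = [-894, -831, - 727, - 598, - 520, -341,-143, - 89, - 165/2,127, 350,677,781 , 807]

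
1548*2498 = 3866904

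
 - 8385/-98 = 85 + 55/98 = 85.56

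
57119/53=57119/53 = 1077.72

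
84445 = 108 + 84337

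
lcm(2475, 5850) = 64350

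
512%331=181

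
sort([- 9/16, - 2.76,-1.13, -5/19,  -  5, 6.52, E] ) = [- 5, - 2.76,- 1.13,- 9/16,- 5/19, E, 6.52]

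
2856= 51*56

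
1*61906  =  61906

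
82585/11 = 82585/11 = 7507.73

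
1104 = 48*23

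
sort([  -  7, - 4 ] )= [-7,-4] 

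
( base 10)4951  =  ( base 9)6711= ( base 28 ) 68N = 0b1001101010111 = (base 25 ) 7n1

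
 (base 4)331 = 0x3d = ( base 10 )61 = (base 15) 41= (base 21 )2J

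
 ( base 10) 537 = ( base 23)108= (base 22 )129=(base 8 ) 1031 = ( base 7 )1365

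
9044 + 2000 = 11044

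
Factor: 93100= 2^2*5^2*7^2*19^1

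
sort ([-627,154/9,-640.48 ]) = [ - 640.48, - 627,154/9 ]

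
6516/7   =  6516/7 = 930.86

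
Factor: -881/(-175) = 5^( - 2)* 7^( - 1) *881^1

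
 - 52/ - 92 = 13/23 = 0.57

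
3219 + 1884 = 5103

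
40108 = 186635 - 146527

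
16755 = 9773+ 6982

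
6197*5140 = 31852580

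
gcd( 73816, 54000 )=8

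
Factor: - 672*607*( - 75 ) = 30592800  =  2^5*3^2*5^2*7^1*607^1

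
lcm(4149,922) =8298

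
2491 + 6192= 8683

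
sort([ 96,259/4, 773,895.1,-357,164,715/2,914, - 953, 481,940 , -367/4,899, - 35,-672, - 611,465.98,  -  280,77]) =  [ - 953, - 672, - 611 , -357 , -280, -367/4, - 35,259/4, 77, 96 , 164, 715/2,465.98, 481,773 , 895.1,899,914,  940]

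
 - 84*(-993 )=83412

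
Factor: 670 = 2^1*5^1*67^1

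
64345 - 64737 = - 392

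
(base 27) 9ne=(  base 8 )16034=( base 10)7196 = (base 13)3377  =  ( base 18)143e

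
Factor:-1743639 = -3^1*17^1*179^1*191^1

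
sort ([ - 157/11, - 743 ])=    [ - 743, - 157/11] 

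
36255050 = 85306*425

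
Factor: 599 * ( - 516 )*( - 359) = 110961156= 2^2*3^1*43^1*359^1*599^1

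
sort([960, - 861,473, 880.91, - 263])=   [ -861, - 263 , 473 , 880.91, 960]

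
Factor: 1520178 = 2^1*3^1*11^1*31^1*743^1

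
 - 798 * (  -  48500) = 38703000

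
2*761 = 1522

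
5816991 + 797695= 6614686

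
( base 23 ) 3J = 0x58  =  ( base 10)88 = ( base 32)2O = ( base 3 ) 10021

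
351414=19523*18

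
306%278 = 28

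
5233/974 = 5 + 363/974  =  5.37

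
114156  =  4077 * 28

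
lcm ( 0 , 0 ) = 0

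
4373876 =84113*52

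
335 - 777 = -442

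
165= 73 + 92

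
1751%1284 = 467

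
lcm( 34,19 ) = 646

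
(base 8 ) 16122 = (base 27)9pe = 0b1110001010010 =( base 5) 213000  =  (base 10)7250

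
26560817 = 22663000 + 3897817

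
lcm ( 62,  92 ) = 2852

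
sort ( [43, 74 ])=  [43,74] 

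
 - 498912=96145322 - 96644234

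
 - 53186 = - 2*26593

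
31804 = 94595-62791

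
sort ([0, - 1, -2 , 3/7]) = [ - 2, - 1,0,3/7]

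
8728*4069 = 35514232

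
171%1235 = 171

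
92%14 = 8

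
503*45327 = 22799481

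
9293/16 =9293/16 =580.81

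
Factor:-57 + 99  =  2^1*3^1*7^1   =  42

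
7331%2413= 92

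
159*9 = 1431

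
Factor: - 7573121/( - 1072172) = 2^( - 2)*1301^1*5821^1*268043^( - 1)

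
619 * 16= 9904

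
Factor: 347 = 347^1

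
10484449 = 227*46187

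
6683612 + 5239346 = 11922958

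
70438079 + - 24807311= 45630768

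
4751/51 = 93 + 8/51= 93.16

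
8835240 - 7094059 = 1741181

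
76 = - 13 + 89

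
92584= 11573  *8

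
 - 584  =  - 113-471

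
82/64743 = 82/64743 = 0.00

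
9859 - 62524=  - 52665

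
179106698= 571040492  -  391933794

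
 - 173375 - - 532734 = 359359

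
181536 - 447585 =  - 266049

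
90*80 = 7200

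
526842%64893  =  7698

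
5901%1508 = 1377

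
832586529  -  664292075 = 168294454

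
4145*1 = 4145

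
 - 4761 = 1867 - 6628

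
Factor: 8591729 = 113^1 * 139^1*547^1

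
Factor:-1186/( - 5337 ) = 2^1 * 3^( - 2) = 2/9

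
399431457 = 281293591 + 118137866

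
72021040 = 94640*761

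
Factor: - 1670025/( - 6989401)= 3^1*5^2 * 7^1 * 23^( - 1) * 409^ (-1 )*743^ ( - 1)*3181^1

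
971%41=28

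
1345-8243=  - 6898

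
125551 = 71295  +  54256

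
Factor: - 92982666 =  -2^1 * 3^1 * 7^1*61^1*36293^1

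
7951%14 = 13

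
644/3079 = 644/3079 = 0.21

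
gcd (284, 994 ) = 142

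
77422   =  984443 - 907021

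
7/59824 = 7/59824= 0.00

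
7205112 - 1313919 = 5891193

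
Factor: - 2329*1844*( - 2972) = 12763777072 = 2^4*17^1*137^1 * 461^1*743^1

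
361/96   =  3  +  73/96 = 3.76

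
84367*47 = 3965249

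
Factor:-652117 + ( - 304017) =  - 956134 = - 2^1*478067^1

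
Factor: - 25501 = -7^1*3643^1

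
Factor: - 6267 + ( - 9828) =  - 3^1*5^1 * 29^1 *37^1 = - 16095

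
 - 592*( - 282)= 166944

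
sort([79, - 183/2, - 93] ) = [ - 93,-183/2, 79] 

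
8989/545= 8989/545 = 16.49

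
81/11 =7+4/11 = 7.36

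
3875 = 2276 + 1599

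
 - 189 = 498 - 687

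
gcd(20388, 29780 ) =4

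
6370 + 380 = 6750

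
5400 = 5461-61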